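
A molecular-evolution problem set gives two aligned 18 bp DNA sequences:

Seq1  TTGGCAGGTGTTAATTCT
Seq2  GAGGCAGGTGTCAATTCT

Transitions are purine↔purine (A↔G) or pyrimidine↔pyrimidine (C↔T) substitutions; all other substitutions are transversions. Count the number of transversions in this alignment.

Mismatches occur at site 1 (T↔G, transversion), site 2 (T↔A, transversion), site 12 (T↔C, transition).
Of the 3 differences, 1 transition and 2 transversions, so the answer is 2.

2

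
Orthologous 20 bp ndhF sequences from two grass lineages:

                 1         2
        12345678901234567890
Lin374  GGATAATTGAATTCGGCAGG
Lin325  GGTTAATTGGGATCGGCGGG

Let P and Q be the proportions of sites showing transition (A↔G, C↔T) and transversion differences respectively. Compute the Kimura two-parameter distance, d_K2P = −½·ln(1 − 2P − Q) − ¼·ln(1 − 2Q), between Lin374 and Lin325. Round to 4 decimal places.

Differing sites — 3:A/T (Tv); 10:A/G (Ti); 11:A/G (Ti); 12:T/A (Tv); 18:A/G (Ti).
Of the 5 differences, 3 transitions and 2 transversions over 20 sites: P = 3/20 = 0.150000, Q = 2/20 = 0.100000.
d = −0.5·ln(0.600000) − 0.25·ln(0.800000) = −0.5·(-0.510826) − 0.25·(-0.223144) = 0.3112.

0.3112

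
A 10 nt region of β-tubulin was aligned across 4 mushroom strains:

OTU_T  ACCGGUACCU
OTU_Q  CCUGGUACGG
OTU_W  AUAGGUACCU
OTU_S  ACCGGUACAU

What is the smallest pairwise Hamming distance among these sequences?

1

Pairwise Hamming distances:
  OTU_T vs OTU_Q: 4
  OTU_T vs OTU_W: 2
  OTU_T vs OTU_S: 1
  OTU_Q vs OTU_W: 5
  OTU_Q vs OTU_S: 4
  OTU_W vs OTU_S: 3
The smallest is 1, between OTU_T and OTU_S.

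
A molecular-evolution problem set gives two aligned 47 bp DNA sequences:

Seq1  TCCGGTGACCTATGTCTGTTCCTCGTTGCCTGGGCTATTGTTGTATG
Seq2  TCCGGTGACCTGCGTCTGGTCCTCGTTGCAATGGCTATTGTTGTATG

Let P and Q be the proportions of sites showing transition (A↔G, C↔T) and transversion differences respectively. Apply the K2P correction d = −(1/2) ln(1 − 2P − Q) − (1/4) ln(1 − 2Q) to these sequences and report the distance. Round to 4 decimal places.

The sequences differ at positions 12 (A/G, transition), 13 (T/C, transition), 19 (T/G, transversion), 30 (C/A, transversion), 31 (T/A, transversion), 32 (G/T, transversion).
Of the 6 differences, 2 transitions and 4 transversions over 47 sites: P = 2/47 = 0.042553, Q = 4/47 = 0.085106.
d = −0.5·ln(0.829788) − 0.25·ln(0.829788) = −0.5·(-0.186585) − 0.25·(-0.186585) = 0.1399.

0.1399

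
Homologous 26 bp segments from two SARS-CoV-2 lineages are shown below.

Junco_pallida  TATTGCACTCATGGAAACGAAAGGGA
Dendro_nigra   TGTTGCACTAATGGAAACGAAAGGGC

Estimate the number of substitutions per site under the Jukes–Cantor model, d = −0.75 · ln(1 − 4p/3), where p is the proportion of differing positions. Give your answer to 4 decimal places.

0.1253

Mismatches occur at site 2 (A↔G), site 10 (C↔A), site 26 (A↔C).
p = 3/26 = 0.115385.
d = −0.75 · ln(1 − (4/3)·0.115385) = −0.75 · ln(0.846153) = −0.75 · (-0.167055) = 0.1253.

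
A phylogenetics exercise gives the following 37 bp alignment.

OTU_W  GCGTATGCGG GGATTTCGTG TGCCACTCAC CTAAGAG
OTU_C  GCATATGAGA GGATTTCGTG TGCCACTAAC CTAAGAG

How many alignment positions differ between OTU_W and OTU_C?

Differing sites — 3:G/A; 8:C/A; 10:G/A; 28:C/A.
That gives 4 mismatches out of 37 aligned sites, so the Hamming distance is 4.

4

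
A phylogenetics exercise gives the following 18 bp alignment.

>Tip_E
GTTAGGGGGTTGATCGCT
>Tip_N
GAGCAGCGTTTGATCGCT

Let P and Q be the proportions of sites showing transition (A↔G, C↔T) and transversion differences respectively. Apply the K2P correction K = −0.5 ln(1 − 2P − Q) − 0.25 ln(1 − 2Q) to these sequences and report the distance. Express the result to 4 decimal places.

Differing sites — 2:T/A (Tv); 3:T/G (Tv); 4:A/C (Tv); 5:G/A (Ti); 7:G/C (Tv); 9:G/T (Tv).
Of the 6 differences, 1 transition and 5 transversions over 18 sites: P = 1/18 = 0.055556, Q = 5/18 = 0.277778.
d = −0.5·ln(0.611110) − 0.25·ln(0.444444) = −0.5·(-0.492478) − 0.25·(-0.810931) = 0.4490.

0.4490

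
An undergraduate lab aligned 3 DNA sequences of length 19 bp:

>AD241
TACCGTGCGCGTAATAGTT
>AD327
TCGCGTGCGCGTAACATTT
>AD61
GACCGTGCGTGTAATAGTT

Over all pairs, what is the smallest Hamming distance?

Pairwise Hamming distances:
  AD241 vs AD327: 4
  AD241 vs AD61: 2
  AD327 vs AD61: 6
The smallest is 2, between AD241 and AD61.

2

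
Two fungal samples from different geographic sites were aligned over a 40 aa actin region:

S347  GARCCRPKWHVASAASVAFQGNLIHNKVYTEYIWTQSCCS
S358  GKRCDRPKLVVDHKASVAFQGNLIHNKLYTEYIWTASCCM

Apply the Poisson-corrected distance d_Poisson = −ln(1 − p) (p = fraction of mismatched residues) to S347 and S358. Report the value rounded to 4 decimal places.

Mismatches occur at site 2 (A/K), site 5 (C/D), site 9 (W/L), site 10 (H/V), site 12 (A/D), site 13 (S/H), site 14 (A/K), site 28 (V/L), site 36 (Q/A), site 40 (S/M).
p = 10/40 = 0.250000.
d = −ln(1 − 0.250000) = −ln(0.750000) = 0.2877.

0.2877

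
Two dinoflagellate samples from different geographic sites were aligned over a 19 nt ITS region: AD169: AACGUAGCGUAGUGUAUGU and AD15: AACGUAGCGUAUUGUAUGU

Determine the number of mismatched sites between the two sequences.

1

Differing sites — 12:G/U.
That gives 1 mismatch out of 19 aligned sites, so the Hamming distance is 1.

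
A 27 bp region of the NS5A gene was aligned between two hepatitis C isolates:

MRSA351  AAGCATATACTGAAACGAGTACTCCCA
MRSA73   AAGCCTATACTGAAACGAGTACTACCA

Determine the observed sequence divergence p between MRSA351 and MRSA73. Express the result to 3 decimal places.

The sequences differ at positions 5 (A/C), 24 (C/A).
There are 2 differences over 27 sites, so p = 2/27 = 0.074.

0.074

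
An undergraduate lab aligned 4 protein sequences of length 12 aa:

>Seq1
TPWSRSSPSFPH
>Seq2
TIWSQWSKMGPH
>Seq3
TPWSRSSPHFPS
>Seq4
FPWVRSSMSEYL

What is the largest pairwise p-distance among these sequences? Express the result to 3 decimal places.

Pairwise Hamming distances:
  Seq1 vs Seq2: 6
  Seq1 vs Seq3: 2
  Seq1 vs Seq4: 6
  Seq2 vs Seq3: 7
  Seq2 vs Seq4: 10
  Seq3 vs Seq4: 7
The largest is 10 mismatches, between Seq2 and Seq4; p = 10/12 = 0.833.

0.833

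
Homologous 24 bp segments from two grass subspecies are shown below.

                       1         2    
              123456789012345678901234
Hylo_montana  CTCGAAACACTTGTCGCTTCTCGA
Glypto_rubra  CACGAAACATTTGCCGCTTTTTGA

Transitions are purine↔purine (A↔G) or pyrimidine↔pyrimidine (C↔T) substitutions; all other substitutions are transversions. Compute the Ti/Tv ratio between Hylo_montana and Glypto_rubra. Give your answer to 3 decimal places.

4.000

Mismatches occur at site 2 (T↔A, transversion), site 10 (C↔T, transition), site 14 (T↔C, transition), site 20 (C↔T, transition), site 22 (C↔T, transition).
Of the 5 differences, 4 transitions and 1 transversion, so Ti/Tv = 4/1 = 4.000.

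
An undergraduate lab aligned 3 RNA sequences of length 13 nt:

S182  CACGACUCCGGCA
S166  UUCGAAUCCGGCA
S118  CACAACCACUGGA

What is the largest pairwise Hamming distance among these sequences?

Pairwise Hamming distances:
  S182 vs S166: 3
  S182 vs S118: 5
  S166 vs S118: 8
The largest is 8, between S166 and S118.

8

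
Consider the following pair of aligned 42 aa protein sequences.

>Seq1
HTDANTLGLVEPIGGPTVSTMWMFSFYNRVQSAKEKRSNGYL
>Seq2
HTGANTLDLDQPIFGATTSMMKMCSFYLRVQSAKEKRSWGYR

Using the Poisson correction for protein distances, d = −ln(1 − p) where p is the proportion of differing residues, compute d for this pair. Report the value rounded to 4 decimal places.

0.3704

Differing sites — 3:D/G; 8:G/D; 10:V/D; 11:E/Q; 14:G/F; 16:P/A; 18:V/T; 20:T/M; 22:W/K; 24:F/C; 28:N/L; 39:N/W; 42:L/R.
p = 13/42 = 0.309524.
d = −ln(1 − 0.309524) = −ln(0.690476) = 0.3704.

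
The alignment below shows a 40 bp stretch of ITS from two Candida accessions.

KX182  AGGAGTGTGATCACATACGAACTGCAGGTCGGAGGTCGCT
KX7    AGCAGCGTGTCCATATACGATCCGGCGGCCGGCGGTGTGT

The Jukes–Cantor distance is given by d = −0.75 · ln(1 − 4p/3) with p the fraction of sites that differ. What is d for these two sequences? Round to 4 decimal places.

The sequences differ at positions 3 (G/C), 6 (T/C), 10 (A/T), 11 (T/C), 14 (C/T), 21 (A/T), 23 (T/C), 25 (C/G), 26 (A/C), 29 (T/C), 33 (A/C), 37 (C/G), 38 (G/T), 39 (C/G).
p = 14/40 = 0.350000.
d = −0.75 · ln(1 − (4/3)·0.350000) = −0.75 · ln(0.533333) = −0.75 · (-0.628609) = 0.4715.

0.4715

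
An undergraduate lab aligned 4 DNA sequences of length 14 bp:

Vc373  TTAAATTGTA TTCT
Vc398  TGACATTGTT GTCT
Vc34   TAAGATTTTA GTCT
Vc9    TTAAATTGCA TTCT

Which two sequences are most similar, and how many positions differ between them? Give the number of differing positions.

1

Pairwise Hamming distances:
  Vc373 vs Vc398: 4
  Vc373 vs Vc34: 4
  Vc373 vs Vc9: 1
  Vc398 vs Vc34: 4
  Vc398 vs Vc9: 5
  Vc34 vs Vc9: 5
The smallest is 1, between Vc373 and Vc9.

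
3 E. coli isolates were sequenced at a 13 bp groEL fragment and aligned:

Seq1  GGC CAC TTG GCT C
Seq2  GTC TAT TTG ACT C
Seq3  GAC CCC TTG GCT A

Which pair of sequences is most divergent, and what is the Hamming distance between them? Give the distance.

6

Pairwise Hamming distances:
  Seq1 vs Seq2: 4
  Seq1 vs Seq3: 3
  Seq2 vs Seq3: 6
The largest is 6, between Seq2 and Seq3.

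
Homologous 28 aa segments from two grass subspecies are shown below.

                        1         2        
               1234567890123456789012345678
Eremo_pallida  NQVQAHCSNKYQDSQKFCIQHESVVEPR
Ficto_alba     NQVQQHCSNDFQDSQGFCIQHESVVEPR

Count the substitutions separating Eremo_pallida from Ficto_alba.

4

The sequences differ at positions 5 (A/Q), 10 (K/D), 11 (Y/F), 16 (K/G).
That gives 4 mismatches out of 28 aligned sites, so the Hamming distance is 4.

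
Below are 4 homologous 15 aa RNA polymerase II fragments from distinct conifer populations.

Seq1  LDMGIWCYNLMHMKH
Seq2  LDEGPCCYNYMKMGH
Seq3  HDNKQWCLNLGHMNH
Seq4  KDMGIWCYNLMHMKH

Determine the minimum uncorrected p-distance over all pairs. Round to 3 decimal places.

Pairwise Hamming distances:
  Seq1 vs Seq2: 6
  Seq1 vs Seq3: 7
  Seq1 vs Seq4: 1
  Seq2 vs Seq3: 10
  Seq2 vs Seq4: 7
  Seq3 vs Seq4: 7
The smallest is 1 mismatch, between Seq1 and Seq4; p = 1/15 = 0.067.

0.067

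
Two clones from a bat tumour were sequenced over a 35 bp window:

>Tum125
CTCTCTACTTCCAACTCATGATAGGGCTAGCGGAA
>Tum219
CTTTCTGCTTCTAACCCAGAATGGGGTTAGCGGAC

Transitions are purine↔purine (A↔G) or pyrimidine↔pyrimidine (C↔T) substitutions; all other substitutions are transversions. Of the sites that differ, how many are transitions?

7

The sequences differ at positions 3 (C/T, transition), 7 (A/G, transition), 12 (C/T, transition), 16 (T/C, transition), 19 (T/G, transversion), 20 (G/A, transition), 23 (A/G, transition), 27 (C/T, transition), 35 (A/C, transversion).
Of the 9 differences, 7 transitions and 2 transversions, so the answer is 7.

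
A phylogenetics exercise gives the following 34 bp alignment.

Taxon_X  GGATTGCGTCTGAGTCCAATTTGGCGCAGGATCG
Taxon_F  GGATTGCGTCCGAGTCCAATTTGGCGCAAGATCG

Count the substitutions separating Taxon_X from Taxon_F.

The sequences differ at positions 11 (T/C), 29 (G/A).
That gives 2 mismatches out of 34 aligned sites, so the Hamming distance is 2.

2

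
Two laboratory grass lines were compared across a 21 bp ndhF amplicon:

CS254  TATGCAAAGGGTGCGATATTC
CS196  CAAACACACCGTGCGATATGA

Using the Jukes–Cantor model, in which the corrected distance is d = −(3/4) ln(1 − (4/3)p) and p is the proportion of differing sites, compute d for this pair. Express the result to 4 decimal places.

0.5319

Differing sites — 1:T/C; 3:T/A; 4:G/A; 7:A/C; 9:G/C; 10:G/C; 20:T/G; 21:C/A.
p = 8/21 = 0.380952.
d = −0.75 · ln(1 − (4/3)·0.380952) = −0.75 · ln(0.492064) = −0.75 · (-0.709146) = 0.5319.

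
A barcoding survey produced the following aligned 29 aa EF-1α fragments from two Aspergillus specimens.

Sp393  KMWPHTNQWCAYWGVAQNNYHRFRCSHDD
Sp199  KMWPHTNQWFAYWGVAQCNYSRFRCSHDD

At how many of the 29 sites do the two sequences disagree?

3

The sequences differ at positions 10 (C/F), 18 (N/C), 21 (H/S).
That gives 3 mismatches out of 29 aligned sites, so the Hamming distance is 3.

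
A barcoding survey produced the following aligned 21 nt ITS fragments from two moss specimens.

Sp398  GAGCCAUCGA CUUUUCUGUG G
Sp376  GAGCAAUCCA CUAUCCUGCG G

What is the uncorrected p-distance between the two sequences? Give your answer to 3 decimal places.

The sequences differ at positions 5 (C/A), 9 (G/C), 13 (U/A), 15 (U/C), 19 (U/C).
There are 5 differences over 21 sites, so p = 5/21 = 0.238.

0.238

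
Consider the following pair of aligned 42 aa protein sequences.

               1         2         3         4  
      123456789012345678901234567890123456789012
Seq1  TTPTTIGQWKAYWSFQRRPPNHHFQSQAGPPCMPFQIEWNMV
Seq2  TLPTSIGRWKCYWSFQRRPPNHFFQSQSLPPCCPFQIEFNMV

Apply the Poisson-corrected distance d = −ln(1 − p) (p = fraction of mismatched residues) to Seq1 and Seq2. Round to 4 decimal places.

Differing sites — 2:T/L; 5:T/S; 8:Q/R; 11:A/C; 23:H/F; 28:A/S; 29:G/L; 33:M/C; 39:W/F.
p = 9/42 = 0.214286.
d = −ln(1 − 0.214286) = −ln(0.785714) = 0.2412.

0.2412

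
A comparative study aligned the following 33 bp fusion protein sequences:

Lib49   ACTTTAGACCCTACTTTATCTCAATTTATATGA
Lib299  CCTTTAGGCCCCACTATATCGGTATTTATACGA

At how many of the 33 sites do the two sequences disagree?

8

The sequences differ at positions 1 (A/C), 8 (A/G), 12 (T/C), 16 (T/A), 21 (T/G), 22 (C/G), 23 (A/T), 31 (T/C).
That gives 8 mismatches out of 33 aligned sites, so the Hamming distance is 8.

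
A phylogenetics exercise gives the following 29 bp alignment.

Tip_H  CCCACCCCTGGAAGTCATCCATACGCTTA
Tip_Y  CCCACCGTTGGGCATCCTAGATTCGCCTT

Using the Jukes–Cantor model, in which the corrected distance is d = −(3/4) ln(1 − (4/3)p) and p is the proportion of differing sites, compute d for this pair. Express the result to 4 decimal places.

Mismatches occur at site 7 (C/G), site 8 (C/T), site 12 (A/G), site 13 (A/C), site 14 (G/A), site 17 (A/C), site 19 (C/A), site 20 (C/G), site 23 (A/T), site 27 (T/C), site 29 (A/T).
p = 11/29 = 0.379310.
d = −0.75 · ln(1 − (4/3)·0.379310) = −0.75 · ln(0.494253) = −0.75 · (-0.704708) = 0.5285.

0.5285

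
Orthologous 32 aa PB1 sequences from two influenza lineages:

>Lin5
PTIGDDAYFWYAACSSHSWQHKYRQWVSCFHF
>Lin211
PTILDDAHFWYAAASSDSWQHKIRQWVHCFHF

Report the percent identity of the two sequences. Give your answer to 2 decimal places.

81.25%

Differing sites — 4:G/L; 8:Y/H; 14:C/A; 17:H/D; 23:Y/I; 28:S/H.
26 of the 32 sites match, so the percent identity is 26/32 × 100 = 81.25%.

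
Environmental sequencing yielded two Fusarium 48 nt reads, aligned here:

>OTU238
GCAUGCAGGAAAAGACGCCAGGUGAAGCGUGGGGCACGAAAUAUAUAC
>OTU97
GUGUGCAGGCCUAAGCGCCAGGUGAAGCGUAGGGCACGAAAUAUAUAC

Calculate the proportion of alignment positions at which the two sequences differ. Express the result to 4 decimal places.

0.1667

Differing sites — 2:C/U; 3:A/G; 10:A/C; 11:A/C; 12:A/U; 14:G/A; 15:A/G; 31:G/A.
There are 8 differences over 48 sites, so p = 8/48 = 0.1667.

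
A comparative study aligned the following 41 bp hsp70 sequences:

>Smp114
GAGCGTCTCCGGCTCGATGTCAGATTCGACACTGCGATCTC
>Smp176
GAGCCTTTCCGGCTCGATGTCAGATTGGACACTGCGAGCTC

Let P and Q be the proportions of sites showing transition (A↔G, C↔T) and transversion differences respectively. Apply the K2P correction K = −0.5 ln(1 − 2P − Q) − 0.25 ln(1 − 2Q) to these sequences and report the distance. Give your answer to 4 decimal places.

0.1046

The sequences differ at positions 5 (G/C, transversion), 7 (C/T, transition), 27 (C/G, transversion), 38 (T/G, transversion).
Of the 4 differences, 1 transition and 3 transversions over 41 sites: P = 1/41 = 0.024390, Q = 3/41 = 0.073171.
d = −0.5·ln(0.878049) − 0.25·ln(0.853658) = −0.5·(-0.130053) − 0.25·(-0.158225) = 0.1046.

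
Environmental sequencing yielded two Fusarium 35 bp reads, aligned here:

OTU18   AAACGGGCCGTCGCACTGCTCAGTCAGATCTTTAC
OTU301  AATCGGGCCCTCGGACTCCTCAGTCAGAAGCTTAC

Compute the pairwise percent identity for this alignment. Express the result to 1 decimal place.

80.0%

Differing sites — 3:A/T; 10:G/C; 14:C/G; 18:G/C; 29:T/A; 30:C/G; 31:T/C.
28 of the 35 sites match, so the percent identity is 28/35 × 100 = 80.0%.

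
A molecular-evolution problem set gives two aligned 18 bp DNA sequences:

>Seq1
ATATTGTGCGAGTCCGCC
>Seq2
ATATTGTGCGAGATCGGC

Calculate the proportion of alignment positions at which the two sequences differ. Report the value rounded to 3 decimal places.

0.167

The sequences differ at positions 13 (T/A), 14 (C/T), 17 (C/G).
There are 3 differences over 18 sites, so p = 3/18 = 0.167.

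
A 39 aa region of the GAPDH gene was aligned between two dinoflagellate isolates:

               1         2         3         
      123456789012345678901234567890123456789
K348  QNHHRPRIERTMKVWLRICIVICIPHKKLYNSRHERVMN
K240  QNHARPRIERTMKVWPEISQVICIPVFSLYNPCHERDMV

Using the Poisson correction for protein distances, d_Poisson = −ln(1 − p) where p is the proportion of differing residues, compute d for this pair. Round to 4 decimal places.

Differing sites — 4:H/A; 16:L/P; 17:R/E; 19:C/S; 20:I/Q; 26:H/V; 27:K/F; 28:K/S; 32:S/P; 33:R/C; 37:V/D; 39:N/V.
p = 12/39 = 0.307692.
d = −ln(1 − 0.307692) = −ln(0.692308) = 0.3677.

0.3677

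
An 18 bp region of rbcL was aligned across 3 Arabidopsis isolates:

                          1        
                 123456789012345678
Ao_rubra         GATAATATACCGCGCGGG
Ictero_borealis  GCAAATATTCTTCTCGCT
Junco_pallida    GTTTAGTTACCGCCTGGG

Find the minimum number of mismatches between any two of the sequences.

Pairwise Hamming distances:
  Ao_rubra vs Ictero_borealis: 8
  Ao_rubra vs Junco_pallida: 6
  Ictero_borealis vs Junco_pallida: 12
The smallest is 6, between Ao_rubra and Junco_pallida.

6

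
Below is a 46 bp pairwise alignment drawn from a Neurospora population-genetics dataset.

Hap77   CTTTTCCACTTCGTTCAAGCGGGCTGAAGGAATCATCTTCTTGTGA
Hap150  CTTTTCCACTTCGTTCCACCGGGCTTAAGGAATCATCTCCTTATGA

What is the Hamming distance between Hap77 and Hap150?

The sequences differ at positions 17 (A/C), 19 (G/C), 26 (G/T), 39 (T/C), 43 (G/A).
That gives 5 mismatches out of 46 aligned sites, so the Hamming distance is 5.

5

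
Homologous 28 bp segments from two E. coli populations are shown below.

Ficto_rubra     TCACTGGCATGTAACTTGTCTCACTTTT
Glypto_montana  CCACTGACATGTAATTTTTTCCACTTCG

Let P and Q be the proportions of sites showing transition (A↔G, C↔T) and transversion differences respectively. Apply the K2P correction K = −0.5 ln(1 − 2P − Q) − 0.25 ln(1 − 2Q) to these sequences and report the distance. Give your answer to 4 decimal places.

0.3851

Differing sites — 1:T/C (Ti); 7:G/A (Ti); 15:C/T (Ti); 18:G/T (Tv); 20:C/T (Ti); 21:T/C (Ti); 27:T/C (Ti); 28:T/G (Tv).
Of the 8 differences, 6 transitions and 2 transversions over 28 sites: P = 6/28 = 0.214286, Q = 2/28 = 0.071429.
d = −0.5·ln(0.499999) − 0.25·ln(0.857142) = −0.5·(-0.693149) − 0.25·(-0.154152) = 0.3851.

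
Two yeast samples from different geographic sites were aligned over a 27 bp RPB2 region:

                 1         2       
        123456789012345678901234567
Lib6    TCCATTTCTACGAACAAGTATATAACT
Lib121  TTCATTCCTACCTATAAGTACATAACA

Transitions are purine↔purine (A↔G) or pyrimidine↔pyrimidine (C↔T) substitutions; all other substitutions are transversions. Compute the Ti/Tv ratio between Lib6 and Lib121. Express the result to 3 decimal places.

Differing sites — 2:C/T (Ti); 7:T/C (Ti); 12:G/C (Tv); 13:A/T (Tv); 15:C/T (Ti); 21:T/C (Ti); 27:T/A (Tv).
Of the 7 differences, 4 transitions and 3 transversions, so Ti/Tv = 4/3 = 1.333.

1.333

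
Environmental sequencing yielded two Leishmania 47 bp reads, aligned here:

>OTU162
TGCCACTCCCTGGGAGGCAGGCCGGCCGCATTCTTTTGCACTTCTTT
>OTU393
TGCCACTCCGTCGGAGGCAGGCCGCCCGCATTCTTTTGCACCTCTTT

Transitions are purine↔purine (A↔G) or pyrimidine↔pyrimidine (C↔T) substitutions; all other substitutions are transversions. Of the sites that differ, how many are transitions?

Differing sites — 10:C/G (Tv); 12:G/C (Tv); 25:G/C (Tv); 42:T/C (Ti).
Of the 4 differences, 1 transition and 3 transversions, so the answer is 1.

1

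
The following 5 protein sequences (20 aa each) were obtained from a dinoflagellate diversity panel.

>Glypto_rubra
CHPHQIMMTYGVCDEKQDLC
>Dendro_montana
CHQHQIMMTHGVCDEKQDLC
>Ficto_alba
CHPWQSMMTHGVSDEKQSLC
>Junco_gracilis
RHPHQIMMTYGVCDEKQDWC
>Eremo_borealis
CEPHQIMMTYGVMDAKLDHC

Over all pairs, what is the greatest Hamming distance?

Pairwise Hamming distances:
  Glypto_rubra vs Dendro_montana: 2
  Glypto_rubra vs Ficto_alba: 5
  Glypto_rubra vs Junco_gracilis: 2
  Glypto_rubra vs Eremo_borealis: 5
  Dendro_montana vs Ficto_alba: 5
  Dendro_montana vs Junco_gracilis: 4
  Dendro_montana vs Eremo_borealis: 7
  Ficto_alba vs Junco_gracilis: 7
  Ficto_alba vs Eremo_borealis: 9
  Junco_gracilis vs Eremo_borealis: 6
The largest is 9, between Ficto_alba and Eremo_borealis.

9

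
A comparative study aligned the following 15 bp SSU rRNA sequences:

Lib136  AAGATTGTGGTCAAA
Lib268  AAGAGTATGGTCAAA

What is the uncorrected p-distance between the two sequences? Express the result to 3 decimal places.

Mismatches occur at site 5 (T→G), site 7 (G→A).
There are 2 differences over 15 sites, so p = 2/15 = 0.133.

0.133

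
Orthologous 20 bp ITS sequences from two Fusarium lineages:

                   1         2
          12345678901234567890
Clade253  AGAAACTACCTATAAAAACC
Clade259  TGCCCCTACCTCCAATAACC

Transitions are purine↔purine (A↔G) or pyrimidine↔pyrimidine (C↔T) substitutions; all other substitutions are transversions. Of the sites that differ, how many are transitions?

1

Mismatches occur at site 1 (A→T, transversion), site 3 (A→C, transversion), site 4 (A→C, transversion), site 5 (A→C, transversion), site 12 (A→C, transversion), site 13 (T→C, transition), site 16 (A→T, transversion).
Of the 7 differences, 1 transition and 6 transversions, so the answer is 1.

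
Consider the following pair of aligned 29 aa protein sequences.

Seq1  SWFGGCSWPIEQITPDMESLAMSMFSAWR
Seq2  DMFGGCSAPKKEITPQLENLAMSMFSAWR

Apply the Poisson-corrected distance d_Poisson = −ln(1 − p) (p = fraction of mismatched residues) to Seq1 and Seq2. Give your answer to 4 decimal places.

Differing sites — 1:S/D; 2:W/M; 8:W/A; 10:I/K; 11:E/K; 12:Q/E; 16:D/Q; 17:M/L; 19:S/N.
p = 9/29 = 0.310345.
d = −ln(1 − 0.310345) = −ln(0.689655) = 0.3716.

0.3716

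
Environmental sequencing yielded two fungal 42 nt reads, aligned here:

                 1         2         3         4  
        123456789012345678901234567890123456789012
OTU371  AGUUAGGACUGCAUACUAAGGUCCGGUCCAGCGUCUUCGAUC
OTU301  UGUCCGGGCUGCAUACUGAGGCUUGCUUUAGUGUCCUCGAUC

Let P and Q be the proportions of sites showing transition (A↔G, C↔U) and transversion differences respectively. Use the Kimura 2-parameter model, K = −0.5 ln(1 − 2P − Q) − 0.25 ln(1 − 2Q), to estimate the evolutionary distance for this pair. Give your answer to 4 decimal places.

0.4352

Mismatches occur at site 1 (A/U, transversion), site 4 (U/C, transition), site 5 (A/C, transversion), site 8 (A/G, transition), site 18 (A/G, transition), site 22 (U/C, transition), site 23 (C/U, transition), site 24 (C/U, transition), site 26 (G/C, transversion), site 28 (C/U, transition), site 29 (C/U, transition), site 32 (C/U, transition), site 36 (U/C, transition).
Of the 13 differences, 10 transitions and 3 transversions over 42 sites: P = 10/42 = 0.238095, Q = 3/42 = 0.071429.
d = −0.5·ln(0.452381) − 0.25·ln(0.857142) = −0.5·(-0.793231) − 0.25·(-0.154152) = 0.4352.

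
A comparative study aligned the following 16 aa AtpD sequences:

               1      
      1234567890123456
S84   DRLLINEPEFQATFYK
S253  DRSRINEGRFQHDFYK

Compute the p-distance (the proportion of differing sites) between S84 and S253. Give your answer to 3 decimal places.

0.375

Mismatches occur at site 3 (L/S), site 4 (L/R), site 8 (P/G), site 9 (E/R), site 12 (A/H), site 13 (T/D).
There are 6 differences over 16 sites, so p = 6/16 = 0.375.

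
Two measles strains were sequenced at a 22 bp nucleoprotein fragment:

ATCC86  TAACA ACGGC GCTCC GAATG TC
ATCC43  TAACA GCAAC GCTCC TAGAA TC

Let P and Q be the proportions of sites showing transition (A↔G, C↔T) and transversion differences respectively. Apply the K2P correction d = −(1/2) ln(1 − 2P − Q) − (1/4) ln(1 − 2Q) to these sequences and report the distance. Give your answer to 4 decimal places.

0.4444

The sequences differ at positions 6 (A/G, transition), 8 (G/A, transition), 9 (G/A, transition), 16 (G/T, transversion), 18 (A/G, transition), 19 (T/A, transversion), 20 (G/A, transition).
Of the 7 differences, 5 transitions and 2 transversions over 22 sites: P = 5/22 = 0.227273, Q = 2/22 = 0.090909.
d = −0.5·ln(0.454545) − 0.25·ln(0.818182) = −0.5·(-0.788458) − 0.25·(-0.200670) = 0.4444.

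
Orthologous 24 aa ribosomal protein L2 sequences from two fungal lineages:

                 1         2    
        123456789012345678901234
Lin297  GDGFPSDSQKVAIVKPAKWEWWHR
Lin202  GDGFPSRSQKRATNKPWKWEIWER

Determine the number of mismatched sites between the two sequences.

7

Differing sites — 7:D/R; 11:V/R; 13:I/T; 14:V/N; 17:A/W; 21:W/I; 23:H/E.
That gives 7 mismatches out of 24 aligned sites, so the Hamming distance is 7.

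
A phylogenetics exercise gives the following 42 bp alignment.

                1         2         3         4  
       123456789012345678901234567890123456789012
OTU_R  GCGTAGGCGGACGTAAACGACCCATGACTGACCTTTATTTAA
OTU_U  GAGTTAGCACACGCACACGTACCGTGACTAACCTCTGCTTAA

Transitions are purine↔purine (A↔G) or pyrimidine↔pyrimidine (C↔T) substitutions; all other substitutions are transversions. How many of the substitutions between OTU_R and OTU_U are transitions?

Mismatches occur at site 2 (C→A, transversion), site 5 (A→T, transversion), site 6 (G→A, transition), site 9 (G→A, transition), site 10 (G→C, transversion), site 14 (T→C, transition), site 16 (A→C, transversion), site 20 (A→T, transversion), site 21 (C→A, transversion), site 24 (A→G, transition), site 30 (G→A, transition), site 35 (T→C, transition), site 37 (A→G, transition), site 38 (T→C, transition).
Of the 14 differences, 8 transitions and 6 transversions, so the answer is 8.

8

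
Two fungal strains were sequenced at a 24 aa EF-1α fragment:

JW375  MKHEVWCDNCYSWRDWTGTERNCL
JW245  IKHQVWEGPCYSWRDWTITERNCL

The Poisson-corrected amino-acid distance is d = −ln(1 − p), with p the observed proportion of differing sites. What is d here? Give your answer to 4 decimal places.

0.2877

Differing sites — 1:M/I; 4:E/Q; 7:C/E; 8:D/G; 9:N/P; 18:G/I.
p = 6/24 = 0.250000.
d = −ln(1 − 0.250000) = −ln(0.750000) = 0.2877.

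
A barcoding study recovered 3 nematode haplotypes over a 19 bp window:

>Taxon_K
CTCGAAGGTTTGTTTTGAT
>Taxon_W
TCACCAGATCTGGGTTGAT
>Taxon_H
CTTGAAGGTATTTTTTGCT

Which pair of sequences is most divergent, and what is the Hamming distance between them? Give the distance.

Pairwise Hamming distances:
  Taxon_K vs Taxon_W: 9
  Taxon_K vs Taxon_H: 4
  Taxon_W vs Taxon_H: 11
The largest is 11, between Taxon_W and Taxon_H.

11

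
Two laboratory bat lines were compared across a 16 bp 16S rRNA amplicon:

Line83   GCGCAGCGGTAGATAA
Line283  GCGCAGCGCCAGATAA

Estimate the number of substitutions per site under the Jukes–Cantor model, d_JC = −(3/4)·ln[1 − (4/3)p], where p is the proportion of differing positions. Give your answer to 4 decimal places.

0.1367

Differing sites — 9:G/C; 10:T/C.
p = 2/16 = 0.125000.
d = −0.75 · ln(1 − (4/3)·0.125000) = −0.75 · ln(0.833333) = −0.75 · (-0.182322) = 0.1367.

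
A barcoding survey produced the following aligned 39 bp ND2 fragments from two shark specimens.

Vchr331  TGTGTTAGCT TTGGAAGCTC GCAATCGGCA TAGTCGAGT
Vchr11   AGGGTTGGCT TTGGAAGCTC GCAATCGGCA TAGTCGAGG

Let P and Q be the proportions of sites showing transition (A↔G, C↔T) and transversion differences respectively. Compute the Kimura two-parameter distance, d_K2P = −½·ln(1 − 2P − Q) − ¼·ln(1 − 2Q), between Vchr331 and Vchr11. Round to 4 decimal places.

0.1104

Differing sites — 1:T/A (Tv); 3:T/G (Tv); 7:A/G (Ti); 39:T/G (Tv).
Of the 4 differences, 1 transition and 3 transversions over 39 sites: P = 1/39 = 0.025641, Q = 3/39 = 0.076923.
d = −0.5·ln(0.871795) − 0.25·ln(0.846154) = −0.5·(-0.137201) − 0.25·(-0.167054) = 0.1104.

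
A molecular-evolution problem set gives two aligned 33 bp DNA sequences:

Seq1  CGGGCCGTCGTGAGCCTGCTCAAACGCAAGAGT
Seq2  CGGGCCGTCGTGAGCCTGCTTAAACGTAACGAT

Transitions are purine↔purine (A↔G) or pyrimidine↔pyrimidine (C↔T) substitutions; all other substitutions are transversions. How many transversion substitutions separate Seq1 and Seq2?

Differing sites — 21:C/T (Ti); 27:C/T (Ti); 30:G/C (Tv); 31:A/G (Ti); 32:G/A (Ti).
Of the 5 differences, 4 transitions and 1 transversion, so the answer is 1.

1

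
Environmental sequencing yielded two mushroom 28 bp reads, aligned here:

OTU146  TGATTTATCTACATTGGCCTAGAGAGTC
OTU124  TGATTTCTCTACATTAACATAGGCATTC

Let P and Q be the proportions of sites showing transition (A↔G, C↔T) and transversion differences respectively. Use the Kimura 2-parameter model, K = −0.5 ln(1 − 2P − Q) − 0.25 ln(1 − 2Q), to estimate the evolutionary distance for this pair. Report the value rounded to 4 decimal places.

0.3050

Mismatches occur at site 7 (A→C, transversion), site 16 (G→A, transition), site 17 (G→A, transition), site 19 (C→A, transversion), site 23 (A→G, transition), site 24 (G→C, transversion), site 26 (G→T, transversion).
Of the 7 differences, 3 transitions and 4 transversions over 28 sites: P = 3/28 = 0.107143, Q = 4/28 = 0.142857.
d = −0.5·ln(0.642857) − 0.25·ln(0.714286) = −0.5·(-0.441833) − 0.25·(-0.336472) = 0.3050.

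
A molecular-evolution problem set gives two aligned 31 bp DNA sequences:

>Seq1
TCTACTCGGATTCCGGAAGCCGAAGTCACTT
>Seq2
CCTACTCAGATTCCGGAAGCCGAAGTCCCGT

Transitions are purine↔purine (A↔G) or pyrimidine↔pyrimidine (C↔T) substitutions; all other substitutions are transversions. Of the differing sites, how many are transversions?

Mismatches occur at site 1 (T↔C, transition), site 8 (G↔A, transition), site 28 (A↔C, transversion), site 30 (T↔G, transversion).
Of the 4 differences, 2 transitions and 2 transversions, so the answer is 2.

2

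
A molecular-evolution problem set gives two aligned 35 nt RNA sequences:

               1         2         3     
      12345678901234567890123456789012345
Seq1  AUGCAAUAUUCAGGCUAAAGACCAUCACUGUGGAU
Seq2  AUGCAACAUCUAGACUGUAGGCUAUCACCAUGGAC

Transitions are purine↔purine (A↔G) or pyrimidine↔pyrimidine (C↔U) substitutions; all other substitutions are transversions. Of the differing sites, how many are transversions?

Mismatches occur at site 7 (U/C, transition), site 10 (U/C, transition), site 11 (C/U, transition), site 14 (G/A, transition), site 17 (A/G, transition), site 18 (A/U, transversion), site 21 (A/G, transition), site 23 (C/U, transition), site 29 (U/C, transition), site 30 (G/A, transition), site 35 (U/C, transition).
Of the 11 differences, 10 transitions and 1 transversion, so the answer is 1.

1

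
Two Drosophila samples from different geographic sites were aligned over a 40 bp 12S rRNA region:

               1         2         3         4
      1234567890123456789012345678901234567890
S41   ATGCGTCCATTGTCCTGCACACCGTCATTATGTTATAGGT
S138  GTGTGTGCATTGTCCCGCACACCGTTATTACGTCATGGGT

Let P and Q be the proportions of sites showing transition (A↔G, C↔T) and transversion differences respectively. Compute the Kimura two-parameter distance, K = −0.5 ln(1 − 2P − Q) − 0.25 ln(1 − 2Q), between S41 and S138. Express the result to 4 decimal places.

Mismatches occur at site 1 (A/G, transition), site 4 (C/T, transition), site 7 (C/G, transversion), site 16 (T/C, transition), site 26 (C/T, transition), site 31 (T/C, transition), site 34 (T/C, transition), site 37 (A/G, transition).
Of the 8 differences, 7 transitions and 1 transversion over 40 sites: P = 7/40 = 0.175000, Q = 1/40 = 0.025000.
d = −0.5·ln(0.625000) − 0.25·ln(0.950000) = −0.5·(-0.470004) − 0.25·(-0.051293) = 0.2478.

0.2478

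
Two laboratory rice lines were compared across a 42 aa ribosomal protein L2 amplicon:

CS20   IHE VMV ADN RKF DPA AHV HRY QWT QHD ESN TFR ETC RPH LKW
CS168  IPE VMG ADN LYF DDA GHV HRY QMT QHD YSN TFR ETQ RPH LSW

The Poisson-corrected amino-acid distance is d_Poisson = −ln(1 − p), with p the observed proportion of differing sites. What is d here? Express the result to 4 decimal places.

0.2719

The sequences differ at positions 2 (H/P), 6 (V/G), 10 (R/L), 11 (K/Y), 14 (P/D), 16 (A/G), 23 (W/M), 28 (E/Y), 36 (C/Q), 41 (K/S).
p = 10/42 = 0.238095.
d = −ln(1 − 0.238095) = −ln(0.761905) = 0.2719.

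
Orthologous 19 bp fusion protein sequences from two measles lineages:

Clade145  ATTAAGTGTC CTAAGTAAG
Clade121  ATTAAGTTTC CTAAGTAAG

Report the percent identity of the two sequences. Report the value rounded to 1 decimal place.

The sequences differ at position 8 (G/T).
18 of the 19 sites match, so the percent identity is 18/19 × 100 = 94.7%.

94.7%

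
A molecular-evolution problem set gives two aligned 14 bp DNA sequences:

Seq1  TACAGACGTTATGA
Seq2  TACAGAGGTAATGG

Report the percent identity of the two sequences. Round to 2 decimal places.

78.57%

Differing sites — 7:C/G; 10:T/A; 14:A/G.
11 of the 14 sites match, so the percent identity is 11/14 × 100 = 78.57%.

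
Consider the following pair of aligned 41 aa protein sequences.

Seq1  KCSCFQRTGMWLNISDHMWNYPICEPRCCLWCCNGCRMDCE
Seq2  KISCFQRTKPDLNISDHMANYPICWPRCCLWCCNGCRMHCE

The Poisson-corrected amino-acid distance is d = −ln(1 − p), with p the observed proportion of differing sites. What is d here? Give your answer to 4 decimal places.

The sequences differ at positions 2 (C/I), 9 (G/K), 10 (M/P), 11 (W/D), 19 (W/A), 25 (E/W), 39 (D/H).
p = 7/41 = 0.170732.
d = −ln(1 − 0.170732) = −ln(0.829268) = 0.1872.

0.1872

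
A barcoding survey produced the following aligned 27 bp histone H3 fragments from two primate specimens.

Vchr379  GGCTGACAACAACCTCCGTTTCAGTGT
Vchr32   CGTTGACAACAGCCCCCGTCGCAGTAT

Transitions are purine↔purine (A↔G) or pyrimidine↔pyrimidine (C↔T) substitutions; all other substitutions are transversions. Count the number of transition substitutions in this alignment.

5

Mismatches occur at site 1 (G↔C, transversion), site 3 (C↔T, transition), site 12 (A↔G, transition), site 15 (T↔C, transition), site 20 (T↔C, transition), site 21 (T↔G, transversion), site 26 (G↔A, transition).
Of the 7 differences, 5 transitions and 2 transversions, so the answer is 5.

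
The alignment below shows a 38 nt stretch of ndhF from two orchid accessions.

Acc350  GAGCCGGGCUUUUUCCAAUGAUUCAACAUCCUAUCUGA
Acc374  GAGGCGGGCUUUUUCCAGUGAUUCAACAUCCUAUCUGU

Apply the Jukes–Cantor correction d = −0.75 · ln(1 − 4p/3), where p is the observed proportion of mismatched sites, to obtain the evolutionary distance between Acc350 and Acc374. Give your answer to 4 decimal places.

The sequences differ at positions 4 (C/G), 18 (A/G), 38 (A/U).
p = 3/38 = 0.078947.
d = −0.75 · ln(1 − (4/3)·0.078947) = −0.75 · ln(0.894737) = −0.75 · (-0.111225) = 0.0834.

0.0834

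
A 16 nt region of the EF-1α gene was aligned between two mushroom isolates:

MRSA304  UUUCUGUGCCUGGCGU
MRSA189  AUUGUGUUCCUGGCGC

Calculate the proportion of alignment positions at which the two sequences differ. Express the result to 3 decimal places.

0.250

Mismatches occur at site 1 (U→A), site 4 (C→G), site 8 (G→U), site 16 (U→C).
There are 4 differences over 16 sites, so p = 4/16 = 0.250.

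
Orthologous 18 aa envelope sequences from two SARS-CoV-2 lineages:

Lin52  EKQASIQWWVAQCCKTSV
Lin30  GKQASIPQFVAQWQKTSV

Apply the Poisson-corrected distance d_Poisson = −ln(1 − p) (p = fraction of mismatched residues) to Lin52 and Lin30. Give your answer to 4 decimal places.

Mismatches occur at site 1 (E↔G), site 7 (Q↔P), site 8 (W↔Q), site 9 (W↔F), site 13 (C↔W), site 14 (C↔Q).
p = 6/18 = 0.333333.
d = −ln(1 − 0.333333) = −ln(0.666667) = 0.4055.

0.4055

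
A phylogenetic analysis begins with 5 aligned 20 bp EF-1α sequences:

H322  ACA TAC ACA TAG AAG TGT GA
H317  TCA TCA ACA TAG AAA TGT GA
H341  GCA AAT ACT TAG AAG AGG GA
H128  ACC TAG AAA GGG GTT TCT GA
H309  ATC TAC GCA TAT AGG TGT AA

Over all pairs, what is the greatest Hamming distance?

14

Pairwise Hamming distances:
  H322 vs H317: 4
  H322 vs H341: 6
  H322 vs H128: 9
  H322 vs H309: 6
  H317 vs H341: 8
  H317 vs H128: 11
  H317 vs H309: 10
  H341 vs H128: 14
  H341 vs H309: 12
  H128 vs H309: 12
The largest is 14, between H341 and H128.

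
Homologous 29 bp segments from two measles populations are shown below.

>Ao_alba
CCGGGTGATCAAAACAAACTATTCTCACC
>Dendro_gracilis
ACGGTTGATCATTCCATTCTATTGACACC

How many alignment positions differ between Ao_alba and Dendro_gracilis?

9

The sequences differ at positions 1 (C/A), 5 (G/T), 12 (A/T), 13 (A/T), 14 (A/C), 17 (A/T), 18 (A/T), 24 (C/G), 25 (T/A).
That gives 9 mismatches out of 29 aligned sites, so the Hamming distance is 9.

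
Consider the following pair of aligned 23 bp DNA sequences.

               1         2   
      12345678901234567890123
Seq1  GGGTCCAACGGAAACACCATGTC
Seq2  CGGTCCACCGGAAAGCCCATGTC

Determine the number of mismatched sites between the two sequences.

Differing sites — 1:G/C; 8:A/C; 15:C/G; 16:A/C.
That gives 4 mismatches out of 23 aligned sites, so the Hamming distance is 4.

4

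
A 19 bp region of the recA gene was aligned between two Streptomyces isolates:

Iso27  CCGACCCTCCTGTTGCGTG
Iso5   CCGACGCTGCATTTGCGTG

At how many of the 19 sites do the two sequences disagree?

Differing sites — 6:C/G; 9:C/G; 11:T/A; 12:G/T.
That gives 4 mismatches out of 19 aligned sites, so the Hamming distance is 4.

4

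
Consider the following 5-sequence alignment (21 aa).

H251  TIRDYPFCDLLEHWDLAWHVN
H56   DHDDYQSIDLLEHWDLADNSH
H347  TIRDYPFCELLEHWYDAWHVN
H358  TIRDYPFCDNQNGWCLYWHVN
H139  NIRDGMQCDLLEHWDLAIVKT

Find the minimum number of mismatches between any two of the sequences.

3

Pairwise Hamming distances:
  H251 vs H56: 10
  H251 vs H347: 3
  H251 vs H358: 6
  H251 vs H139: 8
  H56 vs H347: 13
  H56 vs H358: 16
  H56 vs H139: 11
  H347 vs H358: 8
  H347 vs H139: 11
  H358 vs H139: 14
The smallest is 3, between H251 and H347.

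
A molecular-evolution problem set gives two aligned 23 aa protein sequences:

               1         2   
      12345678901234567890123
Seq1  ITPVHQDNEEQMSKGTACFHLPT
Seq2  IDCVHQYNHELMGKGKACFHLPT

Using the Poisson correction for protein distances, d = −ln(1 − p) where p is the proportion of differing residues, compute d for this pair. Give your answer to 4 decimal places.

0.3629

Mismatches occur at site 2 (T→D), site 3 (P→C), site 7 (D→Y), site 9 (E→H), site 11 (Q→L), site 13 (S→G), site 16 (T→K).
p = 7/23 = 0.304348.
d = −ln(1 − 0.304348) = −ln(0.695652) = 0.3629.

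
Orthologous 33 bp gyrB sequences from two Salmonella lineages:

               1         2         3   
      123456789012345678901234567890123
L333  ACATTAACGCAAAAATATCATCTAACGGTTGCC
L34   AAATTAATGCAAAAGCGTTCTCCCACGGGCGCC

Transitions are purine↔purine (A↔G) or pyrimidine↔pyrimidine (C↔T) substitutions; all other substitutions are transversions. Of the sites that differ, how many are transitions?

Differing sites — 2:C/A (Tv); 8:C/T (Ti); 15:A/G (Ti); 16:T/C (Ti); 17:A/G (Ti); 19:C/T (Ti); 20:A/C (Tv); 23:T/C (Ti); 24:A/C (Tv); 29:T/G (Tv); 30:T/C (Ti).
Of the 11 differences, 7 transitions and 4 transversions, so the answer is 7.

7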